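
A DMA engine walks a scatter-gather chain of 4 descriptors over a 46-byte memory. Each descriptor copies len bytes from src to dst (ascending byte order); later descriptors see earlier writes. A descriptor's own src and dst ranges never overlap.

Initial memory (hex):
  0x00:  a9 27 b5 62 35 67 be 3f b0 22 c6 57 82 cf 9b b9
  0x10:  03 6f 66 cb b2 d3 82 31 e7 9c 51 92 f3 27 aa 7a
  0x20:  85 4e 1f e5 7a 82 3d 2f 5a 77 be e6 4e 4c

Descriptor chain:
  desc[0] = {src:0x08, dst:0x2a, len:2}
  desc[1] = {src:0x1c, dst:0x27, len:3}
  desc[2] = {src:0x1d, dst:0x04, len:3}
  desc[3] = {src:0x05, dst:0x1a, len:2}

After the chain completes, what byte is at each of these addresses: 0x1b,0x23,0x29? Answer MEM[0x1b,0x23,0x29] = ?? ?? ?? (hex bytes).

MEM[0x1b,0x23,0x29] = 7a e5 aa

#0 dst[0x2a+2] := {0xb0,0x22}
#1 dst[0x27+3] := {0xf3,0x27,0xaa}
#2 dst[0x04+3] := {0x27,0xaa,0x7a}
#3 dst[0x1a+2] := {0xaa,0x7a}
query mem[0x1b]=0x7a, mem[0x23]=0xe5, mem[0x29]=0xaa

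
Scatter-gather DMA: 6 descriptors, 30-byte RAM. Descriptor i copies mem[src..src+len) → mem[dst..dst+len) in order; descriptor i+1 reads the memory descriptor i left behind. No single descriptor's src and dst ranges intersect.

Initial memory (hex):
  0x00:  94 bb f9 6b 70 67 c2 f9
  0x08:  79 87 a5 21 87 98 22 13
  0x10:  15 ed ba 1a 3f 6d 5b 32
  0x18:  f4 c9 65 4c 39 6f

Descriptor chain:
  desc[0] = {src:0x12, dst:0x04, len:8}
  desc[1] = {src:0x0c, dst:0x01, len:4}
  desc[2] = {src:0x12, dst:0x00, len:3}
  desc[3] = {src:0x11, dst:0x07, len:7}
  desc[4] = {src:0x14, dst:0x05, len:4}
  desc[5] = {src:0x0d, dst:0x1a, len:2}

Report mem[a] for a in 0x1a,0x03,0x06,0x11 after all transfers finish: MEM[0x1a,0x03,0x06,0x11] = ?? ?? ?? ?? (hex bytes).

  after D0: wrote 8B at 0x04 = ba1a3f6d5b32f4c9
  after D1: wrote 4B at 0x01 = 87982213
  after D2: wrote 3B at 0x00 = ba1a3f
  after D3: wrote 7B at 0x07 = edba1a3f6d5b32
  after D4: wrote 4B at 0x05 = 3f6d5b32
  after D5: wrote 2B at 0x1a = 3222
query mem[0x1a]=0x32, mem[0x03]=0x22, mem[0x06]=0x6d, mem[0x11]=0xed

MEM[0x1a,0x03,0x06,0x11] = 32 22 6d ed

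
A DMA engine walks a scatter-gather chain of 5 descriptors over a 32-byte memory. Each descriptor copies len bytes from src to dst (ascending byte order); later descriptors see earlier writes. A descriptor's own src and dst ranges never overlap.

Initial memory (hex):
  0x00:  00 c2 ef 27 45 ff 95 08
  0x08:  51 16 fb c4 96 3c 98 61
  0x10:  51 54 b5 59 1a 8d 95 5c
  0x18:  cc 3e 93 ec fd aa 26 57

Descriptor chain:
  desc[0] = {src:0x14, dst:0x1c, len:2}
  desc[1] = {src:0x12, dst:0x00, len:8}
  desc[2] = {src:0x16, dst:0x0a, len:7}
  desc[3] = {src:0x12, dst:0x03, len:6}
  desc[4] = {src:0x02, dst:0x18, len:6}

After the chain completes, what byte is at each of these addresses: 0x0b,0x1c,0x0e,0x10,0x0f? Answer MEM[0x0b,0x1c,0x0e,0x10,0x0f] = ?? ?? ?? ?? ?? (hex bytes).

D0: mem[0x1c..0x1d] <- [1a 8d]
D1: mem[0x00..0x07] <- [b5 59 1a 8d 95 5c cc 3e]
D2: mem[0x0a..0x10] <- [95 5c cc 3e 93 ec 1a]
D3: mem[0x03..0x08] <- [b5 59 1a 8d 95 5c]
D4: mem[0x18..0x1d] <- [1a b5 59 1a 8d 95]
query mem[0x0b]=0x5c, mem[0x1c]=0x8d, mem[0x0e]=0x93, mem[0x10]=0x1a, mem[0x0f]=0xec

MEM[0x0b,0x1c,0x0e,0x10,0x0f] = 5c 8d 93 1a ec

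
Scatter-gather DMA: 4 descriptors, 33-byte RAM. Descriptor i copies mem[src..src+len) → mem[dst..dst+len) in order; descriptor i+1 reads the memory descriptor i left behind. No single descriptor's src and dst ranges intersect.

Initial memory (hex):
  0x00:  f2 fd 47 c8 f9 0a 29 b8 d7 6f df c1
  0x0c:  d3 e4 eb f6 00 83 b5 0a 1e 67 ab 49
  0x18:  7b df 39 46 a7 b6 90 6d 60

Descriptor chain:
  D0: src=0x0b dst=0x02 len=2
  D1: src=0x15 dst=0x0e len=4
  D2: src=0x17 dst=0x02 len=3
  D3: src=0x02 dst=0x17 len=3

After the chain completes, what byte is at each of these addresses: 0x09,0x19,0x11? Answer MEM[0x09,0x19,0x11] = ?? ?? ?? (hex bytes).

MEM[0x09,0x19,0x11] = 6f df 7b

#0 dst[0x02+2] := {0xc1,0xd3}
#1 dst[0x0e+4] := {0x67,0xab,0x49,0x7b}
#2 dst[0x02+3] := {0x49,0x7b,0xdf}
#3 dst[0x17+3] := {0x49,0x7b,0xdf}
query mem[0x09]=0x6f, mem[0x19]=0xdf, mem[0x11]=0x7b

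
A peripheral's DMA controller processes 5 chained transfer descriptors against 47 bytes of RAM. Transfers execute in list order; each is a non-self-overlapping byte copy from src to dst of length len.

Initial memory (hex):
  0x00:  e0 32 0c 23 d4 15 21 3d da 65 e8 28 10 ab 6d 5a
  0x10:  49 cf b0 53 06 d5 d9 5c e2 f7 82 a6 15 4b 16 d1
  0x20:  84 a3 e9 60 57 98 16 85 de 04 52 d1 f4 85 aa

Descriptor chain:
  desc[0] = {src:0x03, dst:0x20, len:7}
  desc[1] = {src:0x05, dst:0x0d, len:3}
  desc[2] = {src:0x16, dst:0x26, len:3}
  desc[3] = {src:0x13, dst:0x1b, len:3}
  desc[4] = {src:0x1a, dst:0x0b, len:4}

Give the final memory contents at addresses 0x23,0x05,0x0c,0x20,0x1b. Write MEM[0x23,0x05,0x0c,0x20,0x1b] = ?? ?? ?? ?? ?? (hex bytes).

MEM[0x23,0x05,0x0c,0x20,0x1b] = 21 15 53 23 53

#0 dst[0x20+7] := {0x23,0xd4,0x15,0x21,0x3d,0xda,0x65}
#1 dst[0x0d+3] := {0x15,0x21,0x3d}
#2 dst[0x26+3] := {0xd9,0x5c,0xe2}
#3 dst[0x1b+3] := {0x53,0x06,0xd5}
#4 dst[0x0b+4] := {0x82,0x53,0x06,0xd5}
query mem[0x23]=0x21, mem[0x05]=0x15, mem[0x0c]=0x53, mem[0x20]=0x23, mem[0x1b]=0x53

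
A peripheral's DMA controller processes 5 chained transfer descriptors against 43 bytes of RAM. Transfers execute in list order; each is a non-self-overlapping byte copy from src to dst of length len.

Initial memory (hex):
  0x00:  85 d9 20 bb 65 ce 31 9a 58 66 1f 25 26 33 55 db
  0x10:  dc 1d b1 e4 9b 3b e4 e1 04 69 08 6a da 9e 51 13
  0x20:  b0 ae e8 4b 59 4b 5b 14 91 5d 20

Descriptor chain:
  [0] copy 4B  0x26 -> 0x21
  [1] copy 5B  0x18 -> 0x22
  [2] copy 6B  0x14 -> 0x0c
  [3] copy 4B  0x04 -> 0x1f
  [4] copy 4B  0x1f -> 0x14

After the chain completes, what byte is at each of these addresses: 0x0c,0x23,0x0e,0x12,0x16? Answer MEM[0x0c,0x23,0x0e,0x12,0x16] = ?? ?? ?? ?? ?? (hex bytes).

[0] 0x26->0x21 len=4 : 5b 14 91 5d
[1] 0x18->0x22 len=5 : 04 69 08 6a da
[2] 0x14->0x0c len=6 : 9b 3b e4 e1 04 69
[3] 0x04->0x1f len=4 : 65 ce 31 9a
[4] 0x1f->0x14 len=4 : 65 ce 31 9a
query mem[0x0c]=0x9b, mem[0x23]=0x69, mem[0x0e]=0xe4, mem[0x12]=0xb1, mem[0x16]=0x31

MEM[0x0c,0x23,0x0e,0x12,0x16] = 9b 69 e4 b1 31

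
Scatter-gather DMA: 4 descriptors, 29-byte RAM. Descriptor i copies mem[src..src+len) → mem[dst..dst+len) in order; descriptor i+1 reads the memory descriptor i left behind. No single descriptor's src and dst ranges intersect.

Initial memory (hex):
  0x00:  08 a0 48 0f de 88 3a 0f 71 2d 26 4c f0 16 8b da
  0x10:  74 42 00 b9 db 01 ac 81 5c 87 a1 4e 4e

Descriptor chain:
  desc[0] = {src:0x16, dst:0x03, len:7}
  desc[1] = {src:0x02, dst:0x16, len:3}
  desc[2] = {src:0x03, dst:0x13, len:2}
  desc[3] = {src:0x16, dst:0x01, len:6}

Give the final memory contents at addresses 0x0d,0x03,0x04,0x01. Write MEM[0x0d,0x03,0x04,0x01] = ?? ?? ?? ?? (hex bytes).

MEM[0x0d,0x03,0x04,0x01] = 16 81 87 48

#0 dst[0x03+7] := {0xac,0x81,0x5c,0x87,0xa1,0x4e,0x4e}
#1 dst[0x16+3] := {0x48,0xac,0x81}
#2 dst[0x13+2] := {0xac,0x81}
#3 dst[0x01+6] := {0x48,0xac,0x81,0x87,0xa1,0x4e}
query mem[0x0d]=0x16, mem[0x03]=0x81, mem[0x04]=0x87, mem[0x01]=0x48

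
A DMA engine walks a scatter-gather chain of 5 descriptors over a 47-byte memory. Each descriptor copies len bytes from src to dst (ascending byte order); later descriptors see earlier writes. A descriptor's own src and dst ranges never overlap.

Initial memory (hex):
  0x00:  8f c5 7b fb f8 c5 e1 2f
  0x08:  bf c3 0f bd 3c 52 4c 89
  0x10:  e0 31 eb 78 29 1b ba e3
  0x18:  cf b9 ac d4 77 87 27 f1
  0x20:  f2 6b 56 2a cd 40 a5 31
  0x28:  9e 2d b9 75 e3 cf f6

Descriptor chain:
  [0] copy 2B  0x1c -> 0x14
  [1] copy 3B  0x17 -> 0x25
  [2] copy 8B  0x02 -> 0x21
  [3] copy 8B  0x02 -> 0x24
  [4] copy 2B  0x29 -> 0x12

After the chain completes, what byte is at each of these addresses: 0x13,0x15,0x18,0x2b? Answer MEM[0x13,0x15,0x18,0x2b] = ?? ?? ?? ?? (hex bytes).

MEM[0x13,0x15,0x18,0x2b] = bf 87 cf c3

D0: mem[0x14..0x15] <- [77 87]
D1: mem[0x25..0x27] <- [e3 cf b9]
D2: mem[0x21..0x28] <- [7b fb f8 c5 e1 2f bf c3]
D3: mem[0x24..0x2b] <- [7b fb f8 c5 e1 2f bf c3]
D4: mem[0x12..0x13] <- [2f bf]
query mem[0x13]=0xbf, mem[0x15]=0x87, mem[0x18]=0xcf, mem[0x2b]=0xc3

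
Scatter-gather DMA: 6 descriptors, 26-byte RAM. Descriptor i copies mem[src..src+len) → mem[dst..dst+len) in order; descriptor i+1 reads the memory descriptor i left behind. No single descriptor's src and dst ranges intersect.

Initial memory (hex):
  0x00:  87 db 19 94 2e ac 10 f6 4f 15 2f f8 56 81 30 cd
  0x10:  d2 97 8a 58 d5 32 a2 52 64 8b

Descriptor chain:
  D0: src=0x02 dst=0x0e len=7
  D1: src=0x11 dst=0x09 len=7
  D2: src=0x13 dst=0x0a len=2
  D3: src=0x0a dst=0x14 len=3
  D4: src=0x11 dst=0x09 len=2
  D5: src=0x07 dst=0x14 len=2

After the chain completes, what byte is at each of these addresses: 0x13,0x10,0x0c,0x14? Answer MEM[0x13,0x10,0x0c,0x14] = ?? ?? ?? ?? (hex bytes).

#0 dst[0x0e+7] := {0x19,0x94,0x2e,0xac,0x10,0xf6,0x4f}
#1 dst[0x09+7] := {0xac,0x10,0xf6,0x4f,0x32,0xa2,0x52}
#2 dst[0x0a+2] := {0xf6,0x4f}
#3 dst[0x14+3] := {0xf6,0x4f,0x4f}
#4 dst[0x09+2] := {0xac,0x10}
#5 dst[0x14+2] := {0xf6,0x4f}
query mem[0x13]=0xf6, mem[0x10]=0x2e, mem[0x0c]=0x4f, mem[0x14]=0xf6

MEM[0x13,0x10,0x0c,0x14] = f6 2e 4f f6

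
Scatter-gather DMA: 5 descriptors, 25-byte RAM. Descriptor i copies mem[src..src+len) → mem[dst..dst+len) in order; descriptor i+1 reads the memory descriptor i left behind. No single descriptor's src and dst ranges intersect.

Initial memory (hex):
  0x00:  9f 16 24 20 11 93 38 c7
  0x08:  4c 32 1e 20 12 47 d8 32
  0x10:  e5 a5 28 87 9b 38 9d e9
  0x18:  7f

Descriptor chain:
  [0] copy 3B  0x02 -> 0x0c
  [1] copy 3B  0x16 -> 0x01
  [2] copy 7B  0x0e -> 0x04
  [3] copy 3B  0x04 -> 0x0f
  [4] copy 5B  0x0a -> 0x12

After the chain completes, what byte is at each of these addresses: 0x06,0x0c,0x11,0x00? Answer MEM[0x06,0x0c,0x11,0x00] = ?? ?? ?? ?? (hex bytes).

MEM[0x06,0x0c,0x11,0x00] = e5 24 e5 9f

[0] 0x02->0x0c len=3 : 24 20 11
[1] 0x16->0x01 len=3 : 9d e9 7f
[2] 0x0e->0x04 len=7 : 11 32 e5 a5 28 87 9b
[3] 0x04->0x0f len=3 : 11 32 e5
[4] 0x0a->0x12 len=5 : 9b 20 24 20 11
query mem[0x06]=0xe5, mem[0x0c]=0x24, mem[0x11]=0xe5, mem[0x00]=0x9f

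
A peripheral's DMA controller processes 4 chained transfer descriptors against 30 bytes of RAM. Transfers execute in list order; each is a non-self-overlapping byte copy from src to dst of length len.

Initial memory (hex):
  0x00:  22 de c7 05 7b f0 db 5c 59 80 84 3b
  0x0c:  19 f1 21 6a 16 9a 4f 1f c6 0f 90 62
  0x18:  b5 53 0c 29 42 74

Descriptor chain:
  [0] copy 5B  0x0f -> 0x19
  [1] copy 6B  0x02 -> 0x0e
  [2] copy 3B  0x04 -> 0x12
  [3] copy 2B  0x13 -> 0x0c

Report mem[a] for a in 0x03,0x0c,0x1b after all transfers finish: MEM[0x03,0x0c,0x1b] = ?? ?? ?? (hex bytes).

MEM[0x03,0x0c,0x1b] = 05 f0 9a

D0: mem[0x19..0x1d] <- [6a 16 9a 4f 1f]
D1: mem[0x0e..0x13] <- [c7 05 7b f0 db 5c]
D2: mem[0x12..0x14] <- [7b f0 db]
D3: mem[0x0c..0x0d] <- [f0 db]
query mem[0x03]=0x05, mem[0x0c]=0xf0, mem[0x1b]=0x9a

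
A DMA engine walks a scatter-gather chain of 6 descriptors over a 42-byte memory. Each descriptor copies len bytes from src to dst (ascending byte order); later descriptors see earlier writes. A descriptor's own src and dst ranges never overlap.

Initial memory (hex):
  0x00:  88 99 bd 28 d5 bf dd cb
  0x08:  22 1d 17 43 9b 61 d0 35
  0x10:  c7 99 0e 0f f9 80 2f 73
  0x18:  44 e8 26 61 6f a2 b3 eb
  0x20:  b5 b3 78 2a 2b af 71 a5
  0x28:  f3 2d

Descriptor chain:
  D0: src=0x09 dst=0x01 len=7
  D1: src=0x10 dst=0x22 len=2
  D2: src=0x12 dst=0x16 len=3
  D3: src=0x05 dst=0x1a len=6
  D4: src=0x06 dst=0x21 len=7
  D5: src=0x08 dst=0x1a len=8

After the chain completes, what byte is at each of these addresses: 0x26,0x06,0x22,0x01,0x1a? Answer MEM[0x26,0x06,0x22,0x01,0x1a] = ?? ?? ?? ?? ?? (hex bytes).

MEM[0x26,0x06,0x22,0x01,0x1a] = 43 d0 35 1d 22

  after D0: wrote 7B at 0x01 = 1d17439b61d035
  after D1: wrote 2B at 0x22 = c799
  after D2: wrote 3B at 0x16 = 0e0ff9
  after D3: wrote 6B at 0x1a = 61d035221d17
  after D4: wrote 7B at 0x21 = d035221d17439b
  after D5: wrote 8B at 0x1a = 221d17439b61d035
query mem[0x26]=0x43, mem[0x06]=0xd0, mem[0x22]=0x35, mem[0x01]=0x1d, mem[0x1a]=0x22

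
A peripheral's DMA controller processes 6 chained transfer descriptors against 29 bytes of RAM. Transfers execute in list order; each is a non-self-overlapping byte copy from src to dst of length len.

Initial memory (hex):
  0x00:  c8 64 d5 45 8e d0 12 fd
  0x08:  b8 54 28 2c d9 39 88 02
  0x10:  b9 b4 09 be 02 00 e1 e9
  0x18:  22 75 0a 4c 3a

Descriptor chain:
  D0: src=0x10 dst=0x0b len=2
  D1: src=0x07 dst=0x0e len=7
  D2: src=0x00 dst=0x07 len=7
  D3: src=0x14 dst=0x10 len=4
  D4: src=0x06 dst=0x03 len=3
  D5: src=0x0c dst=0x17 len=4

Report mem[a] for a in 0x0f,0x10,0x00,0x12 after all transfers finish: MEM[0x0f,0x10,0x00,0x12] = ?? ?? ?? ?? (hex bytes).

MEM[0x0f,0x10,0x00,0x12] = b8 39 c8 e1

#0 dst[0x0b+2] := {0xb9,0xb4}
#1 dst[0x0e+7] := {0xfd,0xb8,0x54,0x28,0xb9,0xb4,0x39}
#2 dst[0x07+7] := {0xc8,0x64,0xd5,0x45,0x8e,0xd0,0x12}
#3 dst[0x10+4] := {0x39,0x00,0xe1,0xe9}
#4 dst[0x03+3] := {0x12,0xc8,0x64}
#5 dst[0x17+4] := {0xd0,0x12,0xfd,0xb8}
query mem[0x0f]=0xb8, mem[0x10]=0x39, mem[0x00]=0xc8, mem[0x12]=0xe1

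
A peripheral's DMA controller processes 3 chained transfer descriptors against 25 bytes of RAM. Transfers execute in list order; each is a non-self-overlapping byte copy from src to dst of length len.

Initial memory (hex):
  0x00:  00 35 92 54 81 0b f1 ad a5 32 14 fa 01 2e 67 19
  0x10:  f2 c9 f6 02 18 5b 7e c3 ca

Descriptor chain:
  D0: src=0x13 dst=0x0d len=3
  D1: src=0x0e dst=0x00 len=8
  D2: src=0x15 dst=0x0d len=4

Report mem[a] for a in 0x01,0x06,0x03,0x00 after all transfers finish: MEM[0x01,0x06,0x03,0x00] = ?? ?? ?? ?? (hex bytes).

MEM[0x01,0x06,0x03,0x00] = 5b 18 c9 18

[0] 0x13->0x0d len=3 : 02 18 5b
[1] 0x0e->0x00 len=8 : 18 5b f2 c9 f6 02 18 5b
[2] 0x15->0x0d len=4 : 5b 7e c3 ca
query mem[0x01]=0x5b, mem[0x06]=0x18, mem[0x03]=0xc9, mem[0x00]=0x18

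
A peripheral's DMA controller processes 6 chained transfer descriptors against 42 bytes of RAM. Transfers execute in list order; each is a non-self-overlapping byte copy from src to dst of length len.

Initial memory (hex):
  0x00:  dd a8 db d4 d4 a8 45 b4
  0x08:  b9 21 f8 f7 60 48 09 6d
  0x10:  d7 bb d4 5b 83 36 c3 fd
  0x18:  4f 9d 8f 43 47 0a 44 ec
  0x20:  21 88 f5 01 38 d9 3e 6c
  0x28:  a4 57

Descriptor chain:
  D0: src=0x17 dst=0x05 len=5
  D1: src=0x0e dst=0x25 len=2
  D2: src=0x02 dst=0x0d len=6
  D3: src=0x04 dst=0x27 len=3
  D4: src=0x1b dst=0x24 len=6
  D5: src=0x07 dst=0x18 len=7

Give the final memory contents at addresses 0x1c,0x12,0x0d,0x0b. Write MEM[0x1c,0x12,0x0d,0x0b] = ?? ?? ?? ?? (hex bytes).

  after D0: wrote 5B at 0x05 = fd4f9d8f43
  after D1: wrote 2B at 0x25 = 096d
  after D2: wrote 6B at 0x0d = dbd4d4fd4f9d
  after D3: wrote 3B at 0x27 = d4fd4f
  after D4: wrote 6B at 0x24 = 43470a44ec21
  after D5: wrote 7B at 0x18 = 9d8f43f8f760db
query mem[0x1c]=0xf7, mem[0x12]=0x9d, mem[0x0d]=0xdb, mem[0x0b]=0xf7

MEM[0x1c,0x12,0x0d,0x0b] = f7 9d db f7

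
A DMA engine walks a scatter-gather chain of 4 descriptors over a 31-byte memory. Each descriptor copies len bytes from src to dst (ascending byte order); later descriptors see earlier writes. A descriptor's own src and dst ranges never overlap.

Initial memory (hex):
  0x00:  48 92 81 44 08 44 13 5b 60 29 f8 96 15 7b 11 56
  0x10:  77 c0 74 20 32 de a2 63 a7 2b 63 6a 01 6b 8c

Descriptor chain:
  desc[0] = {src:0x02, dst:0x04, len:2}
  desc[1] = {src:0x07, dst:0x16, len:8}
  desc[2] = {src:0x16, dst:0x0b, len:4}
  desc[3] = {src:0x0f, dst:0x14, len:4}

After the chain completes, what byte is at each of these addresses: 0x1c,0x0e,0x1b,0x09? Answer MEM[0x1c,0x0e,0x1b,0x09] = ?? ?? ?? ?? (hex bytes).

MEM[0x1c,0x0e,0x1b,0x09] = 7b f8 15 29

#0 dst[0x04+2] := {0x81,0x44}
#1 dst[0x16+8] := {0x5b,0x60,0x29,0xf8,0x96,0x15,0x7b,0x11}
#2 dst[0x0b+4] := {0x5b,0x60,0x29,0xf8}
#3 dst[0x14+4] := {0x56,0x77,0xc0,0x74}
query mem[0x1c]=0x7b, mem[0x0e]=0xf8, mem[0x1b]=0x15, mem[0x09]=0x29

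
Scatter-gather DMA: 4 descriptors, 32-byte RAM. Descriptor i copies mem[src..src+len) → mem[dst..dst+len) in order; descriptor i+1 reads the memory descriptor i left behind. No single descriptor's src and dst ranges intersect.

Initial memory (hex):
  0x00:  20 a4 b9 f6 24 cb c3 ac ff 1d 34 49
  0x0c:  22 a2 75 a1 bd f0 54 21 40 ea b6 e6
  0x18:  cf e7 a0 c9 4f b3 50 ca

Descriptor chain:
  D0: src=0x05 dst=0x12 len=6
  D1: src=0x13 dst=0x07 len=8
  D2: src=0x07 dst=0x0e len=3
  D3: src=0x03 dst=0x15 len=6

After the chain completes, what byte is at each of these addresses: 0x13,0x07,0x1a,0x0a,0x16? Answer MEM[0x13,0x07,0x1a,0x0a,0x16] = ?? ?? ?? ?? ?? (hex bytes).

[0] 0x05->0x12 len=6 : cb c3 ac ff 1d 34
[1] 0x13->0x07 len=8 : c3 ac ff 1d 34 cf e7 a0
[2] 0x07->0x0e len=3 : c3 ac ff
[3] 0x03->0x15 len=6 : f6 24 cb c3 c3 ac
query mem[0x13]=0xc3, mem[0x07]=0xc3, mem[0x1a]=0xac, mem[0x0a]=0x1d, mem[0x16]=0x24

MEM[0x13,0x07,0x1a,0x0a,0x16] = c3 c3 ac 1d 24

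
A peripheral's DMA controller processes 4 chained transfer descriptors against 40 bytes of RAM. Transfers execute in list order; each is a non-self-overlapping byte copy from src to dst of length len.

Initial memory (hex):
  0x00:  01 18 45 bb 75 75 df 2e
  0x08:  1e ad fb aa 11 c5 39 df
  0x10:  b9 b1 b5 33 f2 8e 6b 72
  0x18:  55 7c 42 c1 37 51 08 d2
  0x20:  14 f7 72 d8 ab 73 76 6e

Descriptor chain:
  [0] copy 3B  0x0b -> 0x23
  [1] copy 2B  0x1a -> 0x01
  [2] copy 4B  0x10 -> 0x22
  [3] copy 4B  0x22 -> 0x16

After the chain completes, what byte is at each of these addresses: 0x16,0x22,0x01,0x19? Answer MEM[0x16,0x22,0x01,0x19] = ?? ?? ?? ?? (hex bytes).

MEM[0x16,0x22,0x01,0x19] = b9 b9 42 33

D0: mem[0x23..0x25] <- [aa 11 c5]
D1: mem[0x01..0x02] <- [42 c1]
D2: mem[0x22..0x25] <- [b9 b1 b5 33]
D3: mem[0x16..0x19] <- [b9 b1 b5 33]
query mem[0x16]=0xb9, mem[0x22]=0xb9, mem[0x01]=0x42, mem[0x19]=0x33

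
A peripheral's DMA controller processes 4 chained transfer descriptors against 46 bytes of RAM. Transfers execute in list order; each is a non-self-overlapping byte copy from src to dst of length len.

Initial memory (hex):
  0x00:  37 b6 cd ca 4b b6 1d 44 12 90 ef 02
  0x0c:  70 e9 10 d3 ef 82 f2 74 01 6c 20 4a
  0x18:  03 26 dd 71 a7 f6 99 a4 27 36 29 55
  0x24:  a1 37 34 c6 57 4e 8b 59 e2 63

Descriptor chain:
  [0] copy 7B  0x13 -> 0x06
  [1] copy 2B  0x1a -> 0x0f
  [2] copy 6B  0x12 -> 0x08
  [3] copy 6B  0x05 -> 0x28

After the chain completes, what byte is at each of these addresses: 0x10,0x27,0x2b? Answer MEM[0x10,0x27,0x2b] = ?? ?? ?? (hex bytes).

MEM[0x10,0x27,0x2b] = 71 c6 f2

#0 dst[0x06+7] := {0x74,0x01,0x6c,0x20,0x4a,0x03,0x26}
#1 dst[0x0f+2] := {0xdd,0x71}
#2 dst[0x08+6] := {0xf2,0x74,0x01,0x6c,0x20,0x4a}
#3 dst[0x28+6] := {0xb6,0x74,0x01,0xf2,0x74,0x01}
query mem[0x10]=0x71, mem[0x27]=0xc6, mem[0x2b]=0xf2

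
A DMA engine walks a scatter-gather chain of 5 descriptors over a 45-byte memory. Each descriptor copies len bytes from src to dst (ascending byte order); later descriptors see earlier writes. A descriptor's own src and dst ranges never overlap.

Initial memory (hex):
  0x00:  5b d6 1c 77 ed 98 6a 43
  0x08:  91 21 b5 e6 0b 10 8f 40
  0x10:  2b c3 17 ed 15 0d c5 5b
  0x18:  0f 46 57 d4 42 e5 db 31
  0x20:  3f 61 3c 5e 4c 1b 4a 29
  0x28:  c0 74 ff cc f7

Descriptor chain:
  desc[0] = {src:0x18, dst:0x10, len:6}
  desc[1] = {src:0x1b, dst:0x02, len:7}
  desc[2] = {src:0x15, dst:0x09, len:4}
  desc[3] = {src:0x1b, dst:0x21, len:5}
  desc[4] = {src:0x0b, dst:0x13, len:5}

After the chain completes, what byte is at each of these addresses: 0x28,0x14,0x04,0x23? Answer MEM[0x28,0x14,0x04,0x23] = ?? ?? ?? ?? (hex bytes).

MEM[0x28,0x14,0x04,0x23] = c0 0f e5 e5

  after D0: wrote 6B at 0x10 = 0f4657d442e5
  after D1: wrote 7B at 0x02 = d442e5db313f61
  after D2: wrote 4B at 0x09 = e5c55b0f
  after D3: wrote 5B at 0x21 = d442e5db31
  after D4: wrote 5B at 0x13 = 5b0f108f40
query mem[0x28]=0xc0, mem[0x14]=0x0f, mem[0x04]=0xe5, mem[0x23]=0xe5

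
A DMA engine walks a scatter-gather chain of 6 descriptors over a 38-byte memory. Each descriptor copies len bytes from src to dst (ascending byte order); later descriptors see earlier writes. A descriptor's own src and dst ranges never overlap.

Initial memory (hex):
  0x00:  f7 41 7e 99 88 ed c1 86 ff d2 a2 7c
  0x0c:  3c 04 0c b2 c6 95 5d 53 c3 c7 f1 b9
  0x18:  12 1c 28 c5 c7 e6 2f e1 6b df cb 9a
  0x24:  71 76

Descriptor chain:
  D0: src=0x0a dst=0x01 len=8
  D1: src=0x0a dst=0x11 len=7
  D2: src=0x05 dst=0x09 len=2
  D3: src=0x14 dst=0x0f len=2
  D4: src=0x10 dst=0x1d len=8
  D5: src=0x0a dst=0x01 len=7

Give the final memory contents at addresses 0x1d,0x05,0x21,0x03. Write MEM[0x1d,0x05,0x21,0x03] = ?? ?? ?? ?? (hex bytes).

#0 dst[0x01+8] := {0xa2,0x7c,0x3c,0x04,0x0c,0xb2,0xc6,0x95}
#1 dst[0x11+7] := {0xa2,0x7c,0x3c,0x04,0x0c,0xb2,0xc6}
#2 dst[0x09+2] := {0x0c,0xb2}
#3 dst[0x0f+2] := {0x04,0x0c}
#4 dst[0x1d+8] := {0x0c,0xa2,0x7c,0x3c,0x04,0x0c,0xb2,0xc6}
#5 dst[0x01+7] := {0xb2,0x7c,0x3c,0x04,0x0c,0x04,0x0c}
query mem[0x1d]=0x0c, mem[0x05]=0x0c, mem[0x21]=0x04, mem[0x03]=0x3c

MEM[0x1d,0x05,0x21,0x03] = 0c 0c 04 3c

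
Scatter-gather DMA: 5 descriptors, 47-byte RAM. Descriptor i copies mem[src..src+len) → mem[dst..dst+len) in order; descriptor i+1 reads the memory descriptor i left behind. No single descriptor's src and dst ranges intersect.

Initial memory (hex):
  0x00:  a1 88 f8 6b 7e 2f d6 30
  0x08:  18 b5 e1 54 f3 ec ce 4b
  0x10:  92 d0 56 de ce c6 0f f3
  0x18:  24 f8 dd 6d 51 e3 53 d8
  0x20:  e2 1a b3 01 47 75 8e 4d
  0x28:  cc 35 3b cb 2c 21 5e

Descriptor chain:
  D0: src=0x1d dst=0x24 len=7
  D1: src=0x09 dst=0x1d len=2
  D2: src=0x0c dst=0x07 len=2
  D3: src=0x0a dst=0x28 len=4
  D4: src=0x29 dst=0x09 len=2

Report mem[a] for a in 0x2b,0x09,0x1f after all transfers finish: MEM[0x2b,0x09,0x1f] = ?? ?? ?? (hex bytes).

[0] 0x1d->0x24 len=7 : e3 53 d8 e2 1a b3 01
[1] 0x09->0x1d len=2 : b5 e1
[2] 0x0c->0x07 len=2 : f3 ec
[3] 0x0a->0x28 len=4 : e1 54 f3 ec
[4] 0x29->0x09 len=2 : 54 f3
query mem[0x2b]=0xec, mem[0x09]=0x54, mem[0x1f]=0xd8

MEM[0x2b,0x09,0x1f] = ec 54 d8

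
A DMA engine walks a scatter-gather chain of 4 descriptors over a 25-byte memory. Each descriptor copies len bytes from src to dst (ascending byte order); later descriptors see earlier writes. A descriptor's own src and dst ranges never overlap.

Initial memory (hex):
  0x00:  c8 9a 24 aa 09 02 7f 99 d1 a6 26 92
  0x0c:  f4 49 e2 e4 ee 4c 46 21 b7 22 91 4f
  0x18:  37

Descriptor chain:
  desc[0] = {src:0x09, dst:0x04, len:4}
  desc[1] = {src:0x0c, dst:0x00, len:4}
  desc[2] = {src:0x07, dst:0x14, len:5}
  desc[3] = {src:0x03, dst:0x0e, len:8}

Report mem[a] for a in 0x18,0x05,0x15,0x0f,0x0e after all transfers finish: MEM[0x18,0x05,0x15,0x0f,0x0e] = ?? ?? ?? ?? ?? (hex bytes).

MEM[0x18,0x05,0x15,0x0f,0x0e] = 92 26 26 a6 e4

  after D0: wrote 4B at 0x04 = a62692f4
  after D1: wrote 4B at 0x00 = f449e2e4
  after D2: wrote 5B at 0x14 = f4d1a62692
  after D3: wrote 8B at 0x0e = e4a62692f4d1a626
query mem[0x18]=0x92, mem[0x05]=0x26, mem[0x15]=0x26, mem[0x0f]=0xa6, mem[0x0e]=0xe4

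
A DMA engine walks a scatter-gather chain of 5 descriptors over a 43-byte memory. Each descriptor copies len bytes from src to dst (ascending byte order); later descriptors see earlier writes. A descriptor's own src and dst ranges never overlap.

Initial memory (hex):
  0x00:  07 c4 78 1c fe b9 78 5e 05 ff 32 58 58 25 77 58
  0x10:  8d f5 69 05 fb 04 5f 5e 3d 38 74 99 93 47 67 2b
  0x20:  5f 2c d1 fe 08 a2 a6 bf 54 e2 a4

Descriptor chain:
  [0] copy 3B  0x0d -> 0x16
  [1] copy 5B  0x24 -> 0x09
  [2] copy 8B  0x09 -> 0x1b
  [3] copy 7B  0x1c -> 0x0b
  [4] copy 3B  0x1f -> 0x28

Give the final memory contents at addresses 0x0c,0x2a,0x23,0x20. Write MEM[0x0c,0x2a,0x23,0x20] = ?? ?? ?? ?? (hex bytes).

MEM[0x0c,0x2a,0x23,0x20] = a6 58 fe 77

  after D0: wrote 3B at 0x16 = 257758
  after D1: wrote 5B at 0x09 = 08a2a6bf54
  after D2: wrote 8B at 0x1b = 08a2a6bf5477588d
  after D3: wrote 7B at 0x0b = a2a6bf5477588d
  after D4: wrote 3B at 0x28 = 547758
query mem[0x0c]=0xa6, mem[0x2a]=0x58, mem[0x23]=0xfe, mem[0x20]=0x77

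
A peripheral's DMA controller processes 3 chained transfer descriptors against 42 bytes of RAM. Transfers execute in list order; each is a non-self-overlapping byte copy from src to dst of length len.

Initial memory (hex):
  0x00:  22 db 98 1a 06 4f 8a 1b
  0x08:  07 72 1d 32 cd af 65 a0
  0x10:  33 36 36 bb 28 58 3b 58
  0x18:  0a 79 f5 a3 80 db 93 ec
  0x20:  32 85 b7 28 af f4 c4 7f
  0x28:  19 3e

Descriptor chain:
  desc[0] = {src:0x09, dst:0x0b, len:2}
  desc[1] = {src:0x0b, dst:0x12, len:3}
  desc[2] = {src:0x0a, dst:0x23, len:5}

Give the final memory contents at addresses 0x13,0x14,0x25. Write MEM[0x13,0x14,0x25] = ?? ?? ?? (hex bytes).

MEM[0x13,0x14,0x25] = 1d af 1d

#0 dst[0x0b+2] := {0x72,0x1d}
#1 dst[0x12+3] := {0x72,0x1d,0xaf}
#2 dst[0x23+5] := {0x1d,0x72,0x1d,0xaf,0x65}
query mem[0x13]=0x1d, mem[0x14]=0xaf, mem[0x25]=0x1d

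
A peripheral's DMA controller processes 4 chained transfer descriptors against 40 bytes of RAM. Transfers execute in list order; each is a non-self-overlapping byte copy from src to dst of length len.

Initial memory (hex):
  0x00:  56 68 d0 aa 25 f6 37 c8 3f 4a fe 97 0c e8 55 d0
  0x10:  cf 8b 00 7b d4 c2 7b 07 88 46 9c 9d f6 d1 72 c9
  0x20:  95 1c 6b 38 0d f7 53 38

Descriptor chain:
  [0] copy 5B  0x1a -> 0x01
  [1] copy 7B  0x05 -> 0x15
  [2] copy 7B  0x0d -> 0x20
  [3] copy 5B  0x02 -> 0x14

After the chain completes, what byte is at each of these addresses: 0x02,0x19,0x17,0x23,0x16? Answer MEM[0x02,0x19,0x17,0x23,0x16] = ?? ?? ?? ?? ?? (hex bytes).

MEM[0x02,0x19,0x17,0x23,0x16] = 9d 4a 72 cf d1

  after D0: wrote 5B at 0x01 = 9c9df6d172
  after D1: wrote 7B at 0x15 = 7237c83f4afe97
  after D2: wrote 7B at 0x20 = e855d0cf8b007b
  after D3: wrote 5B at 0x14 = 9df6d17237
query mem[0x02]=0x9d, mem[0x19]=0x4a, mem[0x17]=0x72, mem[0x23]=0xcf, mem[0x16]=0xd1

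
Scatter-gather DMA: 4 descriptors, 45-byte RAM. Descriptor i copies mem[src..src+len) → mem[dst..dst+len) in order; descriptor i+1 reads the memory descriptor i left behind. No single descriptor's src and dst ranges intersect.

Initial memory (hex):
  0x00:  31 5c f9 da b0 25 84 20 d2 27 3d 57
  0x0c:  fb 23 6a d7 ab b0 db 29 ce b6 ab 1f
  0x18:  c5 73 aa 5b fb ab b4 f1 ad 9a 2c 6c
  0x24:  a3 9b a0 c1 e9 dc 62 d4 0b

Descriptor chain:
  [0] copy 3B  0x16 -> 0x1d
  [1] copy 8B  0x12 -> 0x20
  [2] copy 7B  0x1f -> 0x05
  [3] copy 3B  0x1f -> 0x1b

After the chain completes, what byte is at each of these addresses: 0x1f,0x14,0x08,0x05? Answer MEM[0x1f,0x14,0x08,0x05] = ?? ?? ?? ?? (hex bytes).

MEM[0x1f,0x14,0x08,0x05] = c5 ce ce c5

#0 dst[0x1d+3] := {0xab,0x1f,0xc5}
#1 dst[0x20+8] := {0xdb,0x29,0xce,0xb6,0xab,0x1f,0xc5,0x73}
#2 dst[0x05+7] := {0xc5,0xdb,0x29,0xce,0xb6,0xab,0x1f}
#3 dst[0x1b+3] := {0xc5,0xdb,0x29}
query mem[0x1f]=0xc5, mem[0x14]=0xce, mem[0x08]=0xce, mem[0x05]=0xc5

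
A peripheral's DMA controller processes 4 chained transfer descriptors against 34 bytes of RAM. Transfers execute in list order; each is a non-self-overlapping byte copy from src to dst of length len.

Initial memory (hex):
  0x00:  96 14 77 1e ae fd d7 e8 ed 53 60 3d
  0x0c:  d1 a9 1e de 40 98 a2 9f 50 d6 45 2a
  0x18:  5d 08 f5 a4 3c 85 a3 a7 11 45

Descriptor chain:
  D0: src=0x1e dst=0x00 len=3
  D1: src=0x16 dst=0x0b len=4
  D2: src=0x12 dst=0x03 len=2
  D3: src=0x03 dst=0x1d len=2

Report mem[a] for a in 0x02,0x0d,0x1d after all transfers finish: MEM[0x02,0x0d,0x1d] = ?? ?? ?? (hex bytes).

[0] 0x1e->0x00 len=3 : a3 a7 11
[1] 0x16->0x0b len=4 : 45 2a 5d 08
[2] 0x12->0x03 len=2 : a2 9f
[3] 0x03->0x1d len=2 : a2 9f
query mem[0x02]=0x11, mem[0x0d]=0x5d, mem[0x1d]=0xa2

MEM[0x02,0x0d,0x1d] = 11 5d a2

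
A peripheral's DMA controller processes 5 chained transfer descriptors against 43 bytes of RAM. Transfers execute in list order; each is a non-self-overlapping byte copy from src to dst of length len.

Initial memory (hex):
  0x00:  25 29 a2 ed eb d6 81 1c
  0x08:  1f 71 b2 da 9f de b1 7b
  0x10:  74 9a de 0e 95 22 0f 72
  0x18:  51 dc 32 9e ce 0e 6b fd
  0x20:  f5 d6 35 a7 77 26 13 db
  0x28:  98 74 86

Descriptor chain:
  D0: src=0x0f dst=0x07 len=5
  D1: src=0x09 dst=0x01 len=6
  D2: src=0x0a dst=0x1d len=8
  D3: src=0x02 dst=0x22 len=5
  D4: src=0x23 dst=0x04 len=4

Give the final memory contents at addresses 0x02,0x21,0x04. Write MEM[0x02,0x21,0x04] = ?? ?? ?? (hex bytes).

MEM[0x02,0x21,0x04] = de b1 0e

[0] 0x0f->0x07 len=5 : 7b 74 9a de 0e
[1] 0x09->0x01 len=6 : 9a de 0e 9f de b1
[2] 0x0a->0x1d len=8 : de 0e 9f de b1 7b 74 9a
[3] 0x02->0x22 len=5 : de 0e 9f de b1
[4] 0x23->0x04 len=4 : 0e 9f de b1
query mem[0x02]=0xde, mem[0x21]=0xb1, mem[0x04]=0x0e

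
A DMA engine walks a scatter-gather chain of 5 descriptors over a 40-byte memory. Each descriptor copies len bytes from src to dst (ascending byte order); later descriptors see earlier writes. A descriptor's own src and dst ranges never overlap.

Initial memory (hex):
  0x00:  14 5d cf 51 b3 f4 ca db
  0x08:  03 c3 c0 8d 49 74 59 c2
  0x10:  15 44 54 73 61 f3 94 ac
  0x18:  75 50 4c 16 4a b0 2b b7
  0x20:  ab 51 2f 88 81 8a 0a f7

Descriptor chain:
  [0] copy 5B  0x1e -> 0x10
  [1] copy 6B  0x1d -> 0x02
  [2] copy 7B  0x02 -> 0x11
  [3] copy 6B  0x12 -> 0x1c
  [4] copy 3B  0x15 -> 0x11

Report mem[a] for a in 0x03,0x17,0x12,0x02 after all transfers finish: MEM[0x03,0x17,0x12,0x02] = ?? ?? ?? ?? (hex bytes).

  after D0: wrote 5B at 0x10 = 2bb7ab512f
  after D1: wrote 6B at 0x02 = b02bb7ab512f
  after D2: wrote 7B at 0x11 = b02bb7ab512f03
  after D3: wrote 6B at 0x1c = 2bb7ab512f03
  after D4: wrote 3B at 0x11 = 512f03
query mem[0x03]=0x2b, mem[0x17]=0x03, mem[0x12]=0x2f, mem[0x02]=0xb0

MEM[0x03,0x17,0x12,0x02] = 2b 03 2f b0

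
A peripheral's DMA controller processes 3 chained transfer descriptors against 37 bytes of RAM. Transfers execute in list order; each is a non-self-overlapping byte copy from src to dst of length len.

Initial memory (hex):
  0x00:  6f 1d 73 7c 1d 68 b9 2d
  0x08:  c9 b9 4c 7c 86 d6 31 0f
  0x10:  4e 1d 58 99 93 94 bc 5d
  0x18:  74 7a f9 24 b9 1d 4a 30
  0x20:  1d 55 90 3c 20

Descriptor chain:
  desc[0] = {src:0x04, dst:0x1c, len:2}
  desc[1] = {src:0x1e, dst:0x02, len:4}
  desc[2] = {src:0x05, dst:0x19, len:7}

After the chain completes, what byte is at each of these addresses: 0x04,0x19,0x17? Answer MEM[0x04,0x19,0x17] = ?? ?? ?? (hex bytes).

D0: mem[0x1c..0x1d] <- [1d 68]
D1: mem[0x02..0x05] <- [4a 30 1d 55]
D2: mem[0x19..0x1f] <- [55 b9 2d c9 b9 4c 7c]
query mem[0x04]=0x1d, mem[0x19]=0x55, mem[0x17]=0x5d

MEM[0x04,0x19,0x17] = 1d 55 5d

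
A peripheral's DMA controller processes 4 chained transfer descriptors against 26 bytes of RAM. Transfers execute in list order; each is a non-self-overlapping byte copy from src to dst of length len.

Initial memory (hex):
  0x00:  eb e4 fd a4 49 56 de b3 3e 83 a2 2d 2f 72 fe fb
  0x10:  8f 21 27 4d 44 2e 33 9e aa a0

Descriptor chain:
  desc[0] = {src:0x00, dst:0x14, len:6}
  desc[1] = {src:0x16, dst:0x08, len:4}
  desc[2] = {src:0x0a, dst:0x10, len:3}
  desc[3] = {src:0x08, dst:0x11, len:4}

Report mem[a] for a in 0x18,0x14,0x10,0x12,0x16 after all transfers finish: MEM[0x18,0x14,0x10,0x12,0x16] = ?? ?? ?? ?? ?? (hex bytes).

#0 dst[0x14+6] := {0xeb,0xe4,0xfd,0xa4,0x49,0x56}
#1 dst[0x08+4] := {0xfd,0xa4,0x49,0x56}
#2 dst[0x10+3] := {0x49,0x56,0x2f}
#3 dst[0x11+4] := {0xfd,0xa4,0x49,0x56}
query mem[0x18]=0x49, mem[0x14]=0x56, mem[0x10]=0x49, mem[0x12]=0xa4, mem[0x16]=0xfd

MEM[0x18,0x14,0x10,0x12,0x16] = 49 56 49 a4 fd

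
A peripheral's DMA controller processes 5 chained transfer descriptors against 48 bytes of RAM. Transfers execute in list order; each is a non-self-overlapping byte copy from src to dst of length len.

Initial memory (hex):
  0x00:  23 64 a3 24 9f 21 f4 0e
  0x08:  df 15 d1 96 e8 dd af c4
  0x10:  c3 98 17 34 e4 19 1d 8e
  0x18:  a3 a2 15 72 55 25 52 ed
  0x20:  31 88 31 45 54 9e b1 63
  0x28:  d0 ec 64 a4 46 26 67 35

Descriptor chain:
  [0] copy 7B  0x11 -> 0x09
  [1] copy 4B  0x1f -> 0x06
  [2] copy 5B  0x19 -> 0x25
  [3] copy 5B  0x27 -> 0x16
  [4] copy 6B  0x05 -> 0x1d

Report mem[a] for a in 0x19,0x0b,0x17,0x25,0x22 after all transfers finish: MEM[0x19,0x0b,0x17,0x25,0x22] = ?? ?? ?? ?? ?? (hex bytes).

MEM[0x19,0x0b,0x17,0x25,0x22] = 64 34 55 a2 17

D0: mem[0x09..0x0f] <- [98 17 34 e4 19 1d 8e]
D1: mem[0x06..0x09] <- [ed 31 88 31]
D2: mem[0x25..0x29] <- [a2 15 72 55 25]
D3: mem[0x16..0x1a] <- [72 55 25 64 a4]
D4: mem[0x1d..0x22] <- [21 ed 31 88 31 17]
query mem[0x19]=0x64, mem[0x0b]=0x34, mem[0x17]=0x55, mem[0x25]=0xa2, mem[0x22]=0x17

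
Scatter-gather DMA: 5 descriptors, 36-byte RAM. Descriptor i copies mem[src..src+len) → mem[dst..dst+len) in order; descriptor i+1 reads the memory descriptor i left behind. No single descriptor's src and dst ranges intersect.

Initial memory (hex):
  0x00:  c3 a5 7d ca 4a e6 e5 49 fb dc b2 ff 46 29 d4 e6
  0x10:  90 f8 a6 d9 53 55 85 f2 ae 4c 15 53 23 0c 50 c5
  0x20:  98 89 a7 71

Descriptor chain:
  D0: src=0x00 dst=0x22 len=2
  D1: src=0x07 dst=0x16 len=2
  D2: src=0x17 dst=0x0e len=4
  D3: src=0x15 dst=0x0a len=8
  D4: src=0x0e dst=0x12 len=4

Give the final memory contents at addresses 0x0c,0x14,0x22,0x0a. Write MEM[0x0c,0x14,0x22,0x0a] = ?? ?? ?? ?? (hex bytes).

MEM[0x0c,0x14,0x22,0x0a] = fb 53 c3 55

[0] 0x00->0x22 len=2 : c3 a5
[1] 0x07->0x16 len=2 : 49 fb
[2] 0x17->0x0e len=4 : fb ae 4c 15
[3] 0x15->0x0a len=8 : 55 49 fb ae 4c 15 53 23
[4] 0x0e->0x12 len=4 : 4c 15 53 23
query mem[0x0c]=0xfb, mem[0x14]=0x53, mem[0x22]=0xc3, mem[0x0a]=0x55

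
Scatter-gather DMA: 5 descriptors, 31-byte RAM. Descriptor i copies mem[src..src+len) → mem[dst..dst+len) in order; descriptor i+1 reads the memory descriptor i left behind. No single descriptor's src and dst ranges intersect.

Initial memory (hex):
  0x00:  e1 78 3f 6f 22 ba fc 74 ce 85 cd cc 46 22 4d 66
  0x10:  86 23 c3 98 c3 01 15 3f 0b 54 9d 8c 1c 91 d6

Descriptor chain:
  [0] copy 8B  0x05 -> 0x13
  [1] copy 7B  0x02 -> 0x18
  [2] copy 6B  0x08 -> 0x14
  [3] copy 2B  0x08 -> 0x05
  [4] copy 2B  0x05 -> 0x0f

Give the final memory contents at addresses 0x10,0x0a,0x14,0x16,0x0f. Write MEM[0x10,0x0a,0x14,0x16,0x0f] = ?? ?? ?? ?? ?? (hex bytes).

MEM[0x10,0x0a,0x14,0x16,0x0f] = 85 cd ce cd ce

  after D0: wrote 8B at 0x13 = bafc74ce85cdcc46
  after D1: wrote 7B at 0x18 = 3f6f22bafc74ce
  after D2: wrote 6B at 0x14 = ce85cdcc4622
  after D3: wrote 2B at 0x05 = ce85
  after D4: wrote 2B at 0x0f = ce85
query mem[0x10]=0x85, mem[0x0a]=0xcd, mem[0x14]=0xce, mem[0x16]=0xcd, mem[0x0f]=0xce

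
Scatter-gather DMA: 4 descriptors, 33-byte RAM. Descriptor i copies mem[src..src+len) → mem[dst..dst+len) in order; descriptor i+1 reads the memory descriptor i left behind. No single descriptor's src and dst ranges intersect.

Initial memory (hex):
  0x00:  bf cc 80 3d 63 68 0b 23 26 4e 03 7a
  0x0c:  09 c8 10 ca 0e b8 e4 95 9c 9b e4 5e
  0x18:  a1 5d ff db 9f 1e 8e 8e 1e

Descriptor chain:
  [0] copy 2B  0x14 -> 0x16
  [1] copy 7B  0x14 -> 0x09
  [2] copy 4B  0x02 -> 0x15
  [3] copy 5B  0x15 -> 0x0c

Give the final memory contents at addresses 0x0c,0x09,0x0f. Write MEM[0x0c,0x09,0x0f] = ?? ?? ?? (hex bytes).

  after D0: wrote 2B at 0x16 = 9c9b
  after D1: wrote 7B at 0x09 = 9c9b9c9ba15dff
  after D2: wrote 4B at 0x15 = 803d6368
  after D3: wrote 5B at 0x0c = 803d63685d
query mem[0x0c]=0x80, mem[0x09]=0x9c, mem[0x0f]=0x68

MEM[0x0c,0x09,0x0f] = 80 9c 68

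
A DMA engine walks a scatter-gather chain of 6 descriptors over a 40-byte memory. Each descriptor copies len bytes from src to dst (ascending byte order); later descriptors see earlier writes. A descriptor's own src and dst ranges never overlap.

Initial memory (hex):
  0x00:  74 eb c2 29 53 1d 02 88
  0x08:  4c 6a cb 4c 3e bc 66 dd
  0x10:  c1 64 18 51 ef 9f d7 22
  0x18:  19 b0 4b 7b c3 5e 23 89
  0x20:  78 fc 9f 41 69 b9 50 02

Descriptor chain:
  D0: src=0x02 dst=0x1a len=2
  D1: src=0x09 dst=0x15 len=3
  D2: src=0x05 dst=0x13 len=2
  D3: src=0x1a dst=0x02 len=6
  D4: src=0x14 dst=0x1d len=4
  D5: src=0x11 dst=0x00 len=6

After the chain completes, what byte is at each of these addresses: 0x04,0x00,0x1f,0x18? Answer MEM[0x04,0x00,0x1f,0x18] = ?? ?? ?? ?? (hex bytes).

[0] 0x02->0x1a len=2 : c2 29
[1] 0x09->0x15 len=3 : 6a cb 4c
[2] 0x05->0x13 len=2 : 1d 02
[3] 0x1a->0x02 len=6 : c2 29 c3 5e 23 89
[4] 0x14->0x1d len=4 : 02 6a cb 4c
[5] 0x11->0x00 len=6 : 64 18 1d 02 6a cb
query mem[0x04]=0x6a, mem[0x00]=0x64, mem[0x1f]=0xcb, mem[0x18]=0x19

MEM[0x04,0x00,0x1f,0x18] = 6a 64 cb 19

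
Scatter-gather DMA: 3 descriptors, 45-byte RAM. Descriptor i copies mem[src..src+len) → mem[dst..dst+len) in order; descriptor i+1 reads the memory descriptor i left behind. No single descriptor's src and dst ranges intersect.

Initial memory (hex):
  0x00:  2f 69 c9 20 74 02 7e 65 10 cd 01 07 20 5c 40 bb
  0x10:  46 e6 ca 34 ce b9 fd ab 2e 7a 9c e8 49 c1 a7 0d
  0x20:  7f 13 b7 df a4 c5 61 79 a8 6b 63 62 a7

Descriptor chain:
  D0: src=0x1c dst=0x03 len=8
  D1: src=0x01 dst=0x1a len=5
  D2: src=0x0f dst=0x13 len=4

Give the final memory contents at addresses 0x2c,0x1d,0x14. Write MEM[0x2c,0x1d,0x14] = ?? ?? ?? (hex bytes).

#0 dst[0x03+8] := {0x49,0xc1,0xa7,0x0d,0x7f,0x13,0xb7,0xdf}
#1 dst[0x1a+5] := {0x69,0xc9,0x49,0xc1,0xa7}
#2 dst[0x13+4] := {0xbb,0x46,0xe6,0xca}
query mem[0x2c]=0xa7, mem[0x1d]=0xc1, mem[0x14]=0x46

MEM[0x2c,0x1d,0x14] = a7 c1 46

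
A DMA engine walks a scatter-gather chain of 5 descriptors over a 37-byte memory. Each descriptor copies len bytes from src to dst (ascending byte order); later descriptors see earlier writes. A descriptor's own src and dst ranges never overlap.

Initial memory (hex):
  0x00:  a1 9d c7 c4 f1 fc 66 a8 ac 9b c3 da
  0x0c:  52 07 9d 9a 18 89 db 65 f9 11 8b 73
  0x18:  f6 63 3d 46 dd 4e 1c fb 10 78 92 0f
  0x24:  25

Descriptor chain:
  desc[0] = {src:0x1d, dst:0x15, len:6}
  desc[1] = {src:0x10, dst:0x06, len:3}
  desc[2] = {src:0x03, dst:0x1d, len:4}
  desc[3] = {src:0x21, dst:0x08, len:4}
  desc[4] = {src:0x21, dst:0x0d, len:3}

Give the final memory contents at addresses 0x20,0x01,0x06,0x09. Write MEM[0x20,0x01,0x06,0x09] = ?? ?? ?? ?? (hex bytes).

MEM[0x20,0x01,0x06,0x09] = 18 9d 18 92

[0] 0x1d->0x15 len=6 : 4e 1c fb 10 78 92
[1] 0x10->0x06 len=3 : 18 89 db
[2] 0x03->0x1d len=4 : c4 f1 fc 18
[3] 0x21->0x08 len=4 : 78 92 0f 25
[4] 0x21->0x0d len=3 : 78 92 0f
query mem[0x20]=0x18, mem[0x01]=0x9d, mem[0x06]=0x18, mem[0x09]=0x92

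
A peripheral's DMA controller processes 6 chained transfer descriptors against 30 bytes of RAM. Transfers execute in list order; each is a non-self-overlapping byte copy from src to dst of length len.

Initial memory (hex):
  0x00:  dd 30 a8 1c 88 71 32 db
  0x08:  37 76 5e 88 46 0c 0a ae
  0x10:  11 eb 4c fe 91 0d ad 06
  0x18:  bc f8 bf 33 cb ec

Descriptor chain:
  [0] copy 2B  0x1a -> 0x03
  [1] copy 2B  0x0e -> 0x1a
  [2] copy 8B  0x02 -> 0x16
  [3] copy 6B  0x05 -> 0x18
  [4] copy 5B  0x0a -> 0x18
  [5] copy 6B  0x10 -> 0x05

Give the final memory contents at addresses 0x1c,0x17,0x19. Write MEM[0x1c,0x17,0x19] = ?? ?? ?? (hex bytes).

[0] 0x1a->0x03 len=2 : bf 33
[1] 0x0e->0x1a len=2 : 0a ae
[2] 0x02->0x16 len=8 : a8 bf 33 71 32 db 37 76
[3] 0x05->0x18 len=6 : 71 32 db 37 76 5e
[4] 0x0a->0x18 len=5 : 5e 88 46 0c 0a
[5] 0x10->0x05 len=6 : 11 eb 4c fe 91 0d
query mem[0x1c]=0x0a, mem[0x17]=0xbf, mem[0x19]=0x88

MEM[0x1c,0x17,0x19] = 0a bf 88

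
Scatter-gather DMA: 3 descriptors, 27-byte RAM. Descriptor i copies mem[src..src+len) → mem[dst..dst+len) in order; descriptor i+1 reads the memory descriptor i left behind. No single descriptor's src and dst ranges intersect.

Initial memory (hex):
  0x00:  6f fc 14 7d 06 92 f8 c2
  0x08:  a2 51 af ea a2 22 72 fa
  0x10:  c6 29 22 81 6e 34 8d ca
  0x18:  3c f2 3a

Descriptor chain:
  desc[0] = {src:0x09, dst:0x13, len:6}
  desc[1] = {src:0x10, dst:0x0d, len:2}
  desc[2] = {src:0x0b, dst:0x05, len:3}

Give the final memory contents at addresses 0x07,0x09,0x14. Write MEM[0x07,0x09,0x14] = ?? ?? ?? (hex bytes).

MEM[0x07,0x09,0x14] = c6 51 af

D0: mem[0x13..0x18] <- [51 af ea a2 22 72]
D1: mem[0x0d..0x0e] <- [c6 29]
D2: mem[0x05..0x07] <- [ea a2 c6]
query mem[0x07]=0xc6, mem[0x09]=0x51, mem[0x14]=0xaf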